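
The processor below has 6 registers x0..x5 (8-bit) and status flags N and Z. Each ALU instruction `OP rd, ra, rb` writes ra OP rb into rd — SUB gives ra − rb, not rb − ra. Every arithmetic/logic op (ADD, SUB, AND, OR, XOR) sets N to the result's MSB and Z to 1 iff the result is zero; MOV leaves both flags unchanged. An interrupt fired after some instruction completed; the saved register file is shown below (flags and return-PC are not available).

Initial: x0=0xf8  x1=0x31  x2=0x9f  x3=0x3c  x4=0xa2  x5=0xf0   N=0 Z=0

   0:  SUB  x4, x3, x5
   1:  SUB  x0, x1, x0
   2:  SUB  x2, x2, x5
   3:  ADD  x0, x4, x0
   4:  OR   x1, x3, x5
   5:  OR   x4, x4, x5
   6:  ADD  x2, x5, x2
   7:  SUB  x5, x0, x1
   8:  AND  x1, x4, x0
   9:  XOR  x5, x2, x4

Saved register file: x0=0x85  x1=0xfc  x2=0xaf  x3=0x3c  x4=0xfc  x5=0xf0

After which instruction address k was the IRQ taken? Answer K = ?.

K = 5

after  0: x0=0xf8 x1=0x31 x2=0x9f x3=0x3c x4=0x4c x5=0xf0  N=0 Z=0
after  1: x0=0x39 x1=0x31 x2=0x9f x3=0x3c x4=0x4c x5=0xf0  N=0 Z=0
after  2: x0=0x39 x1=0x31 x2=0xaf x3=0x3c x4=0x4c x5=0xf0  N=1 Z=0
after  3: x0=0x85 x1=0x31 x2=0xaf x3=0x3c x4=0x4c x5=0xf0  N=1 Z=0
after  4: x0=0x85 x1=0xfc x2=0xaf x3=0x3c x4=0x4c x5=0xf0  N=1 Z=0
after  5: x0=0x85 x1=0xfc x2=0xaf x3=0x3c x4=0xfc x5=0xf0  N=1 Z=0
-- IRQ taken; context saved, return-PC = 6 --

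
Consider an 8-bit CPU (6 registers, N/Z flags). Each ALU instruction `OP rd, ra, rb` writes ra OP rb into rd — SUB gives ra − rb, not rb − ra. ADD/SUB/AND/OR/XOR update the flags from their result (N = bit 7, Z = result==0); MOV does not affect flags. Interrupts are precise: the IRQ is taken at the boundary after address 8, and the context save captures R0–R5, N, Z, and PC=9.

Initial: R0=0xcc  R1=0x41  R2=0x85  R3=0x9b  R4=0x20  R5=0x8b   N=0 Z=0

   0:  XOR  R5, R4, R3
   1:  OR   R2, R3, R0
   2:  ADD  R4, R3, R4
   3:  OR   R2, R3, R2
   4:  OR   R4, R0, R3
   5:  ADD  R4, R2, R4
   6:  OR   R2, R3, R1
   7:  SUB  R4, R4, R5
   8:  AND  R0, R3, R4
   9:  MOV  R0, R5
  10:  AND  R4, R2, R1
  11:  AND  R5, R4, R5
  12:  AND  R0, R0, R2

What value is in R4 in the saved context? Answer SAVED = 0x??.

SAVED = 0x03

after  0: R0=0xcc R1=0x41 R2=0x85 R3=0x9b R4=0x20 R5=0xbb  N=1 Z=0
after  1: R0=0xcc R1=0x41 R2=0xdf R3=0x9b R4=0x20 R5=0xbb  N=1 Z=0
after  2: R0=0xcc R1=0x41 R2=0xdf R3=0x9b R4=0xbb R5=0xbb  N=1 Z=0
after  3: R0=0xcc R1=0x41 R2=0xdf R3=0x9b R4=0xbb R5=0xbb  N=1 Z=0
after  4: R0=0xcc R1=0x41 R2=0xdf R3=0x9b R4=0xdf R5=0xbb  N=1 Z=0
after  5: R0=0xcc R1=0x41 R2=0xdf R3=0x9b R4=0xbe R5=0xbb  N=1 Z=0
after  6: R0=0xcc R1=0x41 R2=0xdb R3=0x9b R4=0xbe R5=0xbb  N=1 Z=0
after  7: R0=0xcc R1=0x41 R2=0xdb R3=0x9b R4=0x03 R5=0xbb  N=0 Z=0
after  8: R0=0x03 R1=0x41 R2=0xdb R3=0x9b R4=0x03 R5=0xbb  N=0 Z=0
-- IRQ taken; context saved, return-PC = 9 --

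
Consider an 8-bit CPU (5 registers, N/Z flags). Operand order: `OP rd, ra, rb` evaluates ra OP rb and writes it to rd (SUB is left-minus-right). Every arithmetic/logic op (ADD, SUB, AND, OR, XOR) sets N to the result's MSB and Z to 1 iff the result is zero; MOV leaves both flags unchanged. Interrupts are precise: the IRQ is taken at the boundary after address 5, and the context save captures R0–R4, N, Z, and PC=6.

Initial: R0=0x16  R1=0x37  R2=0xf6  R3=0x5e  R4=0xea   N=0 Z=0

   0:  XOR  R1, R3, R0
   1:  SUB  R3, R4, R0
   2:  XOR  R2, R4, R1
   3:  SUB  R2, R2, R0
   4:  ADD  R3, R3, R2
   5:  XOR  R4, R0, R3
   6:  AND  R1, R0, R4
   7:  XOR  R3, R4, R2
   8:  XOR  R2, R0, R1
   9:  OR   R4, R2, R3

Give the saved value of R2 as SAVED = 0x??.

after  0: R0=0x16 R1=0x48 R2=0xf6 R3=0x5e R4=0xea  N=0 Z=0
after  1: R0=0x16 R1=0x48 R2=0xf6 R3=0xd4 R4=0xea  N=1 Z=0
after  2: R0=0x16 R1=0x48 R2=0xa2 R3=0xd4 R4=0xea  N=1 Z=0
after  3: R0=0x16 R1=0x48 R2=0x8c R3=0xd4 R4=0xea  N=1 Z=0
after  4: R0=0x16 R1=0x48 R2=0x8c R3=0x60 R4=0xea  N=0 Z=0
after  5: R0=0x16 R1=0x48 R2=0x8c R3=0x60 R4=0x76  N=0 Z=0
-- IRQ taken; context saved, return-PC = 6 --

SAVED = 0x8c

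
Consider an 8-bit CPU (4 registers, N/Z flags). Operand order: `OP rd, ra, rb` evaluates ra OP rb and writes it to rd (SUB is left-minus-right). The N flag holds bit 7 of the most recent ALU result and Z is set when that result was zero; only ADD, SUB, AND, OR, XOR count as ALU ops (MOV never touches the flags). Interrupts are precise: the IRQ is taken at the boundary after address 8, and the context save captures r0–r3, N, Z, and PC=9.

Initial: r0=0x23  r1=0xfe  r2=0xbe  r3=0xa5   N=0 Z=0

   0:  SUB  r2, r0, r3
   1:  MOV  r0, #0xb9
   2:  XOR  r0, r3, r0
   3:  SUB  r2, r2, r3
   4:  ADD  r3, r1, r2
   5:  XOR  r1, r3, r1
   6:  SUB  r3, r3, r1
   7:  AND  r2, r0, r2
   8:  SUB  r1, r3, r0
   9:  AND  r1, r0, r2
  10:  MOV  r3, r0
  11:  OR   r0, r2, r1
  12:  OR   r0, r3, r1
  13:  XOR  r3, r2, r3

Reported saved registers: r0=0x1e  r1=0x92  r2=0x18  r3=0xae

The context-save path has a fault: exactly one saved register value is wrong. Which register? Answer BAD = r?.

after  0: r0=0x23 r1=0xfe r2=0x7e r3=0xa5  N=0 Z=0
after  1: r0=0xb9 r1=0xfe r2=0x7e r3=0xa5  N=0 Z=0
after  2: r0=0x1c r1=0xfe r2=0x7e r3=0xa5  N=0 Z=0
after  3: r0=0x1c r1=0xfe r2=0xd9 r3=0xa5  N=1 Z=0
after  4: r0=0x1c r1=0xfe r2=0xd9 r3=0xd7  N=1 Z=0
after  5: r0=0x1c r1=0x29 r2=0xd9 r3=0xd7  N=0 Z=0
after  6: r0=0x1c r1=0x29 r2=0xd9 r3=0xae  N=1 Z=0
after  7: r0=0x1c r1=0x29 r2=0x18 r3=0xae  N=0 Z=0
after  8: r0=0x1c r1=0x92 r2=0x18 r3=0xae  N=1 Z=0
-- IRQ taken; context saved, return-PC = 9 --
mismatch: r0: reported 0x1e vs actual 0x1c

BAD = r0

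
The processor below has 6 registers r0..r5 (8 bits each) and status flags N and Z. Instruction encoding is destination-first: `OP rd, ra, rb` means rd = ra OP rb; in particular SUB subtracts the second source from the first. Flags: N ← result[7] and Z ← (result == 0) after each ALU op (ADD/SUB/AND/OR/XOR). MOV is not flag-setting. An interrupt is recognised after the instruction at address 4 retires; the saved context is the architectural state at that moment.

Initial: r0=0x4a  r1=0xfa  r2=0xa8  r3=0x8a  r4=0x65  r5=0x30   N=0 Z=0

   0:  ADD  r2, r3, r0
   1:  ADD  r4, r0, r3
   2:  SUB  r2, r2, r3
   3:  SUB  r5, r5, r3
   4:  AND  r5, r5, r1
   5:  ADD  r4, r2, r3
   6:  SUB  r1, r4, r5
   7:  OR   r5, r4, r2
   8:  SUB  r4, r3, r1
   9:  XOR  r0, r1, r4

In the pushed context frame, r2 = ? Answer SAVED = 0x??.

SAVED = 0x4a

after  0: r0=0x4a r1=0xfa r2=0xd4 r3=0x8a r4=0x65 r5=0x30  N=1 Z=0
after  1: r0=0x4a r1=0xfa r2=0xd4 r3=0x8a r4=0xd4 r5=0x30  N=1 Z=0
after  2: r0=0x4a r1=0xfa r2=0x4a r3=0x8a r4=0xd4 r5=0x30  N=0 Z=0
after  3: r0=0x4a r1=0xfa r2=0x4a r3=0x8a r4=0xd4 r5=0xa6  N=1 Z=0
after  4: r0=0x4a r1=0xfa r2=0x4a r3=0x8a r4=0xd4 r5=0xa2  N=1 Z=0
-- IRQ taken; context saved, return-PC = 5 --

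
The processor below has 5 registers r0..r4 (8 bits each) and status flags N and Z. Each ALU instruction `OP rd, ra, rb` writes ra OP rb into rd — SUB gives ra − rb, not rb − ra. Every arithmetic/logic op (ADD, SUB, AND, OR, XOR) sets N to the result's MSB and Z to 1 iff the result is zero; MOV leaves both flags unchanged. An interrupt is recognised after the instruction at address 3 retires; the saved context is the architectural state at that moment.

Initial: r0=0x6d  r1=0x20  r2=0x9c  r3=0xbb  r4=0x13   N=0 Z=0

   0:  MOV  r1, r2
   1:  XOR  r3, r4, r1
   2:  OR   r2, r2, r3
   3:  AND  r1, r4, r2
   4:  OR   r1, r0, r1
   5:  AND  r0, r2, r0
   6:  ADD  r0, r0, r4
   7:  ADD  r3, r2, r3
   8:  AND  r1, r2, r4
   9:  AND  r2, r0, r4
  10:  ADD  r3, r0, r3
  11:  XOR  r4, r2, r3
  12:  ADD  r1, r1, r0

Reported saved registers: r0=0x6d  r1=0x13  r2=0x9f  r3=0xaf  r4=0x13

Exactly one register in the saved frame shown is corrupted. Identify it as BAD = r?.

BAD = r3

after  0: r0=0x6d r1=0x9c r2=0x9c r3=0xbb r4=0x13  N=0 Z=0
after  1: r0=0x6d r1=0x9c r2=0x9c r3=0x8f r4=0x13  N=1 Z=0
after  2: r0=0x6d r1=0x9c r2=0x9f r3=0x8f r4=0x13  N=1 Z=0
after  3: r0=0x6d r1=0x13 r2=0x9f r3=0x8f r4=0x13  N=0 Z=0
-- IRQ taken; context saved, return-PC = 4 --
mismatch: r3: reported 0xaf vs actual 0x8f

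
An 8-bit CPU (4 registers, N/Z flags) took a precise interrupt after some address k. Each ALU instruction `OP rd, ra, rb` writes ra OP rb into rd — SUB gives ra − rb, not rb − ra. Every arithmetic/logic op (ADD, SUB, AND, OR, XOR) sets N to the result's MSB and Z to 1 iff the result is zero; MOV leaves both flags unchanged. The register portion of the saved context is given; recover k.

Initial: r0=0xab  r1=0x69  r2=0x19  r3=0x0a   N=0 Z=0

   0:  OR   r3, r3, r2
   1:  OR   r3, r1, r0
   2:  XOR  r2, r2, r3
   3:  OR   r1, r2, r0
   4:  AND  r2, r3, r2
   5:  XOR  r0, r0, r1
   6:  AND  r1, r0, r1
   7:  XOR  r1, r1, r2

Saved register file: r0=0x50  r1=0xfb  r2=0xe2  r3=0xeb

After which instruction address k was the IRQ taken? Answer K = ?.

after  0: r0=0xab r1=0x69 r2=0x19 r3=0x1b  N=0 Z=0
after  1: r0=0xab r1=0x69 r2=0x19 r3=0xeb  N=1 Z=0
after  2: r0=0xab r1=0x69 r2=0xf2 r3=0xeb  N=1 Z=0
after  3: r0=0xab r1=0xfb r2=0xf2 r3=0xeb  N=1 Z=0
after  4: r0=0xab r1=0xfb r2=0xe2 r3=0xeb  N=1 Z=0
after  5: r0=0x50 r1=0xfb r2=0xe2 r3=0xeb  N=0 Z=0
-- IRQ taken; context saved, return-PC = 6 --

K = 5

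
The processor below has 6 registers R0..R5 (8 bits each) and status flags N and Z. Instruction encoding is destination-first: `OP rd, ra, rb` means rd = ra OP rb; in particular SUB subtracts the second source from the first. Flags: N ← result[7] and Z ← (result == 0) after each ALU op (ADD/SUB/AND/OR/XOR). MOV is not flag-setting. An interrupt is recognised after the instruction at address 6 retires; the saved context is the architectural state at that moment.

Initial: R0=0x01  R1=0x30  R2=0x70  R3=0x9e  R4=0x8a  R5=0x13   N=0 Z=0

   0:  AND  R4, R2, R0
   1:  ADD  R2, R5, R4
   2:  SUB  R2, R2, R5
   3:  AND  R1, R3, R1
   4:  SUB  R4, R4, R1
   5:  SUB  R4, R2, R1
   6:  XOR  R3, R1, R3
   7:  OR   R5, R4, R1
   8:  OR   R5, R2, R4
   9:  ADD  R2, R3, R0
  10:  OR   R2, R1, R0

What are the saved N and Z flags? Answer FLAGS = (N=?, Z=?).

after  0: R0=0x01 R1=0x30 R2=0x70 R3=0x9e R4=0x00 R5=0x13  N=0 Z=1
after  1: R0=0x01 R1=0x30 R2=0x13 R3=0x9e R4=0x00 R5=0x13  N=0 Z=0
after  2: R0=0x01 R1=0x30 R2=0x00 R3=0x9e R4=0x00 R5=0x13  N=0 Z=1
after  3: R0=0x01 R1=0x10 R2=0x00 R3=0x9e R4=0x00 R5=0x13  N=0 Z=0
after  4: R0=0x01 R1=0x10 R2=0x00 R3=0x9e R4=0xf0 R5=0x13  N=1 Z=0
after  5: R0=0x01 R1=0x10 R2=0x00 R3=0x9e R4=0xf0 R5=0x13  N=1 Z=0
after  6: R0=0x01 R1=0x10 R2=0x00 R3=0x8e R4=0xf0 R5=0x13  N=1 Z=0
-- IRQ taken; context saved, return-PC = 7 --

FLAGS = (N=1, Z=0)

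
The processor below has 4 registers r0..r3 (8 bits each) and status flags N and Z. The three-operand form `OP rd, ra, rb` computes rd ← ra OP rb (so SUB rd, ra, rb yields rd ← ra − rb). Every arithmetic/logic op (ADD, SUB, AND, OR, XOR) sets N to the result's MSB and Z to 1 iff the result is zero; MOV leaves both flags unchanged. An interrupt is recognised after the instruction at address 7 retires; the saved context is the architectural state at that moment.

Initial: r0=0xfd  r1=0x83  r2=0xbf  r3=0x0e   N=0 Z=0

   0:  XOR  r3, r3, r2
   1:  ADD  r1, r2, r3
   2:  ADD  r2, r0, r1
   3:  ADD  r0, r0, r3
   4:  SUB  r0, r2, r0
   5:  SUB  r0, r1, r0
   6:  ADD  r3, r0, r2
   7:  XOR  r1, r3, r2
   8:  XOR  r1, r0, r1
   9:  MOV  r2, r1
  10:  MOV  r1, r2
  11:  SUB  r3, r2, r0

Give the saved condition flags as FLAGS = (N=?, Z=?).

FLAGS = (N=0, Z=0)

after  0: r0=0xfd r1=0x83 r2=0xbf r3=0xb1  N=1 Z=0
after  1: r0=0xfd r1=0x70 r2=0xbf r3=0xb1  N=0 Z=0
after  2: r0=0xfd r1=0x70 r2=0x6d r3=0xb1  N=0 Z=0
after  3: r0=0xae r1=0x70 r2=0x6d r3=0xb1  N=1 Z=0
after  4: r0=0xbf r1=0x70 r2=0x6d r3=0xb1  N=1 Z=0
after  5: r0=0xb1 r1=0x70 r2=0x6d r3=0xb1  N=1 Z=0
after  6: r0=0xb1 r1=0x70 r2=0x6d r3=0x1e  N=0 Z=0
after  7: r0=0xb1 r1=0x73 r2=0x6d r3=0x1e  N=0 Z=0
-- IRQ taken; context saved, return-PC = 8 --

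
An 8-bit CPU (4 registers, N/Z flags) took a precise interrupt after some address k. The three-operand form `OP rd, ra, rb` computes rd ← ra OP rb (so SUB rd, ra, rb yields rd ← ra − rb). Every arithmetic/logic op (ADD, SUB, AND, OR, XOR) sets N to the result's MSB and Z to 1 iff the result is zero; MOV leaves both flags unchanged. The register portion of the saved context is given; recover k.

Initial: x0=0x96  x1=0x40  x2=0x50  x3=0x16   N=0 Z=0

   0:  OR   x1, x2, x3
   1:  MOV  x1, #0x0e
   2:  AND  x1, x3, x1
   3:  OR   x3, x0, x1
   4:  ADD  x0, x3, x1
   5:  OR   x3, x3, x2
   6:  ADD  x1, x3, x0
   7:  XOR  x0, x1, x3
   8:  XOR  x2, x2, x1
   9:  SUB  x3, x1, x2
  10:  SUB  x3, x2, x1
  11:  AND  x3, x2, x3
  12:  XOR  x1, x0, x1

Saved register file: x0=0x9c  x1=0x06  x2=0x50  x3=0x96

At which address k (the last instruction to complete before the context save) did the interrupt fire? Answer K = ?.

K = 4

after  0: x0=0x96 x1=0x56 x2=0x50 x3=0x16  N=0 Z=0
after  1: x0=0x96 x1=0x0e x2=0x50 x3=0x16  N=0 Z=0
after  2: x0=0x96 x1=0x06 x2=0x50 x3=0x16  N=0 Z=0
after  3: x0=0x96 x1=0x06 x2=0x50 x3=0x96  N=1 Z=0
after  4: x0=0x9c x1=0x06 x2=0x50 x3=0x96  N=1 Z=0
-- IRQ taken; context saved, return-PC = 5 --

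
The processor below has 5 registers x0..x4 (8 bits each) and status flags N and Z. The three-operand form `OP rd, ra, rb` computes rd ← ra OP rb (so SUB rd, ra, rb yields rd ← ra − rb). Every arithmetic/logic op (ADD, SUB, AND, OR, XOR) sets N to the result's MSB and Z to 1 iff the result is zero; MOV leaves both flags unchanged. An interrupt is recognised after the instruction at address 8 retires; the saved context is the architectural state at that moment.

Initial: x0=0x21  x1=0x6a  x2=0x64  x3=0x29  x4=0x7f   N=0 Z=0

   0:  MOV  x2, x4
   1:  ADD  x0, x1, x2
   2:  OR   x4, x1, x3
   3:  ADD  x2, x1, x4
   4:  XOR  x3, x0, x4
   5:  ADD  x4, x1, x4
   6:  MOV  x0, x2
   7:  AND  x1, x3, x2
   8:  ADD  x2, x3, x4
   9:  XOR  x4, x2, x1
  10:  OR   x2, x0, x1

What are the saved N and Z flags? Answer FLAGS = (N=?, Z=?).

after  0: x0=0x21 x1=0x6a x2=0x7f x3=0x29 x4=0x7f  N=0 Z=0
after  1: x0=0xe9 x1=0x6a x2=0x7f x3=0x29 x4=0x7f  N=1 Z=0
after  2: x0=0xe9 x1=0x6a x2=0x7f x3=0x29 x4=0x6b  N=0 Z=0
after  3: x0=0xe9 x1=0x6a x2=0xd5 x3=0x29 x4=0x6b  N=1 Z=0
after  4: x0=0xe9 x1=0x6a x2=0xd5 x3=0x82 x4=0x6b  N=1 Z=0
after  5: x0=0xe9 x1=0x6a x2=0xd5 x3=0x82 x4=0xd5  N=1 Z=0
after  6: x0=0xd5 x1=0x6a x2=0xd5 x3=0x82 x4=0xd5  N=1 Z=0
after  7: x0=0xd5 x1=0x80 x2=0xd5 x3=0x82 x4=0xd5  N=1 Z=0
after  8: x0=0xd5 x1=0x80 x2=0x57 x3=0x82 x4=0xd5  N=0 Z=0
-- IRQ taken; context saved, return-PC = 9 --

FLAGS = (N=0, Z=0)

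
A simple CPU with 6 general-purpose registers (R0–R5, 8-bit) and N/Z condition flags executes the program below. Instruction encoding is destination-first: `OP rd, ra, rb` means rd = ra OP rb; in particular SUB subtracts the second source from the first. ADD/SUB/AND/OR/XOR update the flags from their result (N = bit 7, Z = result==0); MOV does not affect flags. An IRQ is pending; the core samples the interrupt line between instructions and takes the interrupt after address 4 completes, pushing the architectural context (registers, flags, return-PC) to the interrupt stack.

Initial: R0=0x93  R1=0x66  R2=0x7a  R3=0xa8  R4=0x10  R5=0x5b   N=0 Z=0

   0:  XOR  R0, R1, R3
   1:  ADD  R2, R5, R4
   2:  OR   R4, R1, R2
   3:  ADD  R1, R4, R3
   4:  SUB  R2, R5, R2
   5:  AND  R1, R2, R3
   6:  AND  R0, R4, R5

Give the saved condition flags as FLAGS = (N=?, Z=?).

FLAGS = (N=1, Z=0)

after  0: R0=0xce R1=0x66 R2=0x7a R3=0xa8 R4=0x10 R5=0x5b  N=1 Z=0
after  1: R0=0xce R1=0x66 R2=0x6b R3=0xa8 R4=0x10 R5=0x5b  N=0 Z=0
after  2: R0=0xce R1=0x66 R2=0x6b R3=0xa8 R4=0x6f R5=0x5b  N=0 Z=0
after  3: R0=0xce R1=0x17 R2=0x6b R3=0xa8 R4=0x6f R5=0x5b  N=0 Z=0
after  4: R0=0xce R1=0x17 R2=0xf0 R3=0xa8 R4=0x6f R5=0x5b  N=1 Z=0
-- IRQ taken; context saved, return-PC = 5 --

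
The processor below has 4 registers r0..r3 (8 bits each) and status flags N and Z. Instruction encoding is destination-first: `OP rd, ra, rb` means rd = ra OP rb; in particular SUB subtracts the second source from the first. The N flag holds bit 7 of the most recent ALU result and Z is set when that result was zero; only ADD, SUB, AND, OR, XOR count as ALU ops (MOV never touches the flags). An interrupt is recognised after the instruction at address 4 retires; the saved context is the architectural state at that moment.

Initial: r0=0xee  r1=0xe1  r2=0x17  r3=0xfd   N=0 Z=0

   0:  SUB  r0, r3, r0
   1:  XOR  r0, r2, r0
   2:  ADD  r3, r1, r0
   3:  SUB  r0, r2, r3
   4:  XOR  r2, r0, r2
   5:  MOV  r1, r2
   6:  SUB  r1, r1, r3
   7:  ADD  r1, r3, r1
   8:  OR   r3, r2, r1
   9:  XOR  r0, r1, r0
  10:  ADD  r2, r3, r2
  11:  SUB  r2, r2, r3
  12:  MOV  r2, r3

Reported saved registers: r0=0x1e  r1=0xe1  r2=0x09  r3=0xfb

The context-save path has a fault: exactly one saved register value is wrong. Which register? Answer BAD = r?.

after  0: r0=0x0f r1=0xe1 r2=0x17 r3=0xfd  N=0 Z=0
after  1: r0=0x18 r1=0xe1 r2=0x17 r3=0xfd  N=0 Z=0
after  2: r0=0x18 r1=0xe1 r2=0x17 r3=0xf9  N=1 Z=0
after  3: r0=0x1e r1=0xe1 r2=0x17 r3=0xf9  N=0 Z=0
after  4: r0=0x1e r1=0xe1 r2=0x09 r3=0xf9  N=0 Z=0
-- IRQ taken; context saved, return-PC = 5 --
mismatch: r3: reported 0xfb vs actual 0xf9

BAD = r3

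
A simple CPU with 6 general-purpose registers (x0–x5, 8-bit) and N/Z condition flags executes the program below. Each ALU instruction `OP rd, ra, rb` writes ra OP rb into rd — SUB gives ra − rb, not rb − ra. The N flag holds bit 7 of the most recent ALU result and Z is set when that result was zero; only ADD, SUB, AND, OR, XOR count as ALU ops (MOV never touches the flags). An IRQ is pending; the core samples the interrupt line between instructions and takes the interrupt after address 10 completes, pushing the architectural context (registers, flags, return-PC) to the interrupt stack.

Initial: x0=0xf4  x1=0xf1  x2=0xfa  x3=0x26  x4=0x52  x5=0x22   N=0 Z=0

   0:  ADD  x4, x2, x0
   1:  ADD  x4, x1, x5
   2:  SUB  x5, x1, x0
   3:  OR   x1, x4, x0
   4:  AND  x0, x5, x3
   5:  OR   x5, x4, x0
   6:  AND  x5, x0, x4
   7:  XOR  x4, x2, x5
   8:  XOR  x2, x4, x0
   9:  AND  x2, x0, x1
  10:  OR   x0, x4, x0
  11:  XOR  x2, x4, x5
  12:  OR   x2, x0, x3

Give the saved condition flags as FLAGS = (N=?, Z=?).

FLAGS = (N=1, Z=0)

after  0: x0=0xf4 x1=0xf1 x2=0xfa x3=0x26 x4=0xee x5=0x22  N=1 Z=0
after  1: x0=0xf4 x1=0xf1 x2=0xfa x3=0x26 x4=0x13 x5=0x22  N=0 Z=0
after  2: x0=0xf4 x1=0xf1 x2=0xfa x3=0x26 x4=0x13 x5=0xfd  N=1 Z=0
after  3: x0=0xf4 x1=0xf7 x2=0xfa x3=0x26 x4=0x13 x5=0xfd  N=1 Z=0
after  4: x0=0x24 x1=0xf7 x2=0xfa x3=0x26 x4=0x13 x5=0xfd  N=0 Z=0
after  5: x0=0x24 x1=0xf7 x2=0xfa x3=0x26 x4=0x13 x5=0x37  N=0 Z=0
after  6: x0=0x24 x1=0xf7 x2=0xfa x3=0x26 x4=0x13 x5=0x00  N=0 Z=1
after  7: x0=0x24 x1=0xf7 x2=0xfa x3=0x26 x4=0xfa x5=0x00  N=1 Z=0
after  8: x0=0x24 x1=0xf7 x2=0xde x3=0x26 x4=0xfa x5=0x00  N=1 Z=0
after  9: x0=0x24 x1=0xf7 x2=0x24 x3=0x26 x4=0xfa x5=0x00  N=0 Z=0
after 10: x0=0xfe x1=0xf7 x2=0x24 x3=0x26 x4=0xfa x5=0x00  N=1 Z=0
-- IRQ taken; context saved, return-PC = 11 --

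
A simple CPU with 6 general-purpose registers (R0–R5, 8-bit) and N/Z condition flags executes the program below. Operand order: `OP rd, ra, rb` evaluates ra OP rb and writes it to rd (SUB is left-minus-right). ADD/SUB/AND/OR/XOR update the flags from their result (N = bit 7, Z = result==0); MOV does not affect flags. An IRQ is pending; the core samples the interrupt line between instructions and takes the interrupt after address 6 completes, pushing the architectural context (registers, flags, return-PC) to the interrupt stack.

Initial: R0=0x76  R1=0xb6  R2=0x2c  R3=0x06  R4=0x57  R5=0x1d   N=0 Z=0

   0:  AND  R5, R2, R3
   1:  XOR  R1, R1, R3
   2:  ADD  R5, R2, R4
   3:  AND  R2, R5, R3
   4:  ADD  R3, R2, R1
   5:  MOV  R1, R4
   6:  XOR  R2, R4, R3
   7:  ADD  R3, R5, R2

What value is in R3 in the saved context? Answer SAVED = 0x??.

SAVED = 0xb2

after  0: R0=0x76 R1=0xb6 R2=0x2c R3=0x06 R4=0x57 R5=0x04  N=0 Z=0
after  1: R0=0x76 R1=0xb0 R2=0x2c R3=0x06 R4=0x57 R5=0x04  N=1 Z=0
after  2: R0=0x76 R1=0xb0 R2=0x2c R3=0x06 R4=0x57 R5=0x83  N=1 Z=0
after  3: R0=0x76 R1=0xb0 R2=0x02 R3=0x06 R4=0x57 R5=0x83  N=0 Z=0
after  4: R0=0x76 R1=0xb0 R2=0x02 R3=0xb2 R4=0x57 R5=0x83  N=1 Z=0
after  5: R0=0x76 R1=0x57 R2=0x02 R3=0xb2 R4=0x57 R5=0x83  N=1 Z=0
after  6: R0=0x76 R1=0x57 R2=0xe5 R3=0xb2 R4=0x57 R5=0x83  N=1 Z=0
-- IRQ taken; context saved, return-PC = 7 --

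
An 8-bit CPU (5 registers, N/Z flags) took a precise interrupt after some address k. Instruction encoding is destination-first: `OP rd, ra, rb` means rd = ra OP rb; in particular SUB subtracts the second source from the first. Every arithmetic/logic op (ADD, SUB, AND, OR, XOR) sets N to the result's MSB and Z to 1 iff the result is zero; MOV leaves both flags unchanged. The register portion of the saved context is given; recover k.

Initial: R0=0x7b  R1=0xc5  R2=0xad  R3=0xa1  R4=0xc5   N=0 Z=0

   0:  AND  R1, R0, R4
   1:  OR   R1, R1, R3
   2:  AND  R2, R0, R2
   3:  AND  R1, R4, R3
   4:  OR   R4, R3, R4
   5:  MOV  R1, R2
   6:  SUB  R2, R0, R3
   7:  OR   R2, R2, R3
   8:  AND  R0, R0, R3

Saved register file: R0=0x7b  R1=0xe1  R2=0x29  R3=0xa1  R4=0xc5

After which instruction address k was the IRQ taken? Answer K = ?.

after  0: R0=0x7b R1=0x41 R2=0xad R3=0xa1 R4=0xc5  N=0 Z=0
after  1: R0=0x7b R1=0xe1 R2=0xad R3=0xa1 R4=0xc5  N=1 Z=0
after  2: R0=0x7b R1=0xe1 R2=0x29 R3=0xa1 R4=0xc5  N=0 Z=0
-- IRQ taken; context saved, return-PC = 3 --

K = 2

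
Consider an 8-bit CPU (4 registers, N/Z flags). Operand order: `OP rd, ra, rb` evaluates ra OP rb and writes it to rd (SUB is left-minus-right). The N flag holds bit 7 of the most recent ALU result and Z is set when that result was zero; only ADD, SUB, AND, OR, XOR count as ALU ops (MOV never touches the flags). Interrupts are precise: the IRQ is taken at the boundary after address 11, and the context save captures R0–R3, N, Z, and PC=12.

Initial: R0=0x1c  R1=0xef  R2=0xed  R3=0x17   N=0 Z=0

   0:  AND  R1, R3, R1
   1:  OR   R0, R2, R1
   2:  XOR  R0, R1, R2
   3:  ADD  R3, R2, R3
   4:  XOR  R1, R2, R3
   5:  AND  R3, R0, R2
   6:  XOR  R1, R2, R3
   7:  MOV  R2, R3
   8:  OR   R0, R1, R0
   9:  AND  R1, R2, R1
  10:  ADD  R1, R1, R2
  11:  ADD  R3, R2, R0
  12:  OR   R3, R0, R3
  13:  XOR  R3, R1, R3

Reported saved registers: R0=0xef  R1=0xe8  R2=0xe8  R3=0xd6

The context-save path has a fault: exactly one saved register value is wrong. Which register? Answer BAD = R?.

BAD = R3

after  0: R0=0x1c R1=0x07 R2=0xed R3=0x17  N=0 Z=0
after  1: R0=0xef R1=0x07 R2=0xed R3=0x17  N=1 Z=0
after  2: R0=0xea R1=0x07 R2=0xed R3=0x17  N=1 Z=0
after  3: R0=0xea R1=0x07 R2=0xed R3=0x04  N=0 Z=0
after  4: R0=0xea R1=0xe9 R2=0xed R3=0x04  N=1 Z=0
after  5: R0=0xea R1=0xe9 R2=0xed R3=0xe8  N=1 Z=0
after  6: R0=0xea R1=0x05 R2=0xed R3=0xe8  N=0 Z=0
after  7: R0=0xea R1=0x05 R2=0xe8 R3=0xe8  N=0 Z=0
after  8: R0=0xef R1=0x05 R2=0xe8 R3=0xe8  N=1 Z=0
after  9: R0=0xef R1=0x00 R2=0xe8 R3=0xe8  N=0 Z=1
after 10: R0=0xef R1=0xe8 R2=0xe8 R3=0xe8  N=1 Z=0
after 11: R0=0xef R1=0xe8 R2=0xe8 R3=0xd7  N=1 Z=0
-- IRQ taken; context saved, return-PC = 12 --
mismatch: R3: reported 0xd6 vs actual 0xd7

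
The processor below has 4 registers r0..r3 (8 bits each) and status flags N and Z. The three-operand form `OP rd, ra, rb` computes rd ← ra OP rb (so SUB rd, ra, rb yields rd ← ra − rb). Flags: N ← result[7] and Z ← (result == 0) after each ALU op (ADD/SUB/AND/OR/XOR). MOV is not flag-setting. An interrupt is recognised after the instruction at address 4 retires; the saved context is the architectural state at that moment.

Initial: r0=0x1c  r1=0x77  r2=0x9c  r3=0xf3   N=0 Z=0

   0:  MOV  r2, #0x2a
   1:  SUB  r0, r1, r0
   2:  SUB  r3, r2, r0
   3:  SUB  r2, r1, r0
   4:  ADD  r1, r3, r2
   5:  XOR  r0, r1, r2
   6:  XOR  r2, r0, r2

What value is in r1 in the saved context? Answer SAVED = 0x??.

after  0: r0=0x1c r1=0x77 r2=0x2a r3=0xf3  N=0 Z=0
after  1: r0=0x5b r1=0x77 r2=0x2a r3=0xf3  N=0 Z=0
after  2: r0=0x5b r1=0x77 r2=0x2a r3=0xcf  N=1 Z=0
after  3: r0=0x5b r1=0x77 r2=0x1c r3=0xcf  N=0 Z=0
after  4: r0=0x5b r1=0xeb r2=0x1c r3=0xcf  N=1 Z=0
-- IRQ taken; context saved, return-PC = 5 --

SAVED = 0xeb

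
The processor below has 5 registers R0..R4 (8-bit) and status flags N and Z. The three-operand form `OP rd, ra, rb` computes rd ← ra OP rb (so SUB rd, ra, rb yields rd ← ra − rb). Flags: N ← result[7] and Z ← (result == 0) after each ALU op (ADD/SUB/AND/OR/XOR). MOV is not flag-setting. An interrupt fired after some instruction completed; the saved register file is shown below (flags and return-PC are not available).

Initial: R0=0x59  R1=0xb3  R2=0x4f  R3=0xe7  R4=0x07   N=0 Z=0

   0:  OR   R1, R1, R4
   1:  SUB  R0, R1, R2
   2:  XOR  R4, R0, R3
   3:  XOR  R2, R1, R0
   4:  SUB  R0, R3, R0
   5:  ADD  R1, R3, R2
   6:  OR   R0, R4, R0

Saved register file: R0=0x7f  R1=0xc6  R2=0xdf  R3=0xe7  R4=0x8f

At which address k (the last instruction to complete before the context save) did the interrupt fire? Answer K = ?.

after  0: R0=0x59 R1=0xb7 R2=0x4f R3=0xe7 R4=0x07  N=1 Z=0
after  1: R0=0x68 R1=0xb7 R2=0x4f R3=0xe7 R4=0x07  N=0 Z=0
after  2: R0=0x68 R1=0xb7 R2=0x4f R3=0xe7 R4=0x8f  N=1 Z=0
after  3: R0=0x68 R1=0xb7 R2=0xdf R3=0xe7 R4=0x8f  N=1 Z=0
after  4: R0=0x7f R1=0xb7 R2=0xdf R3=0xe7 R4=0x8f  N=0 Z=0
after  5: R0=0x7f R1=0xc6 R2=0xdf R3=0xe7 R4=0x8f  N=1 Z=0
-- IRQ taken; context saved, return-PC = 6 --

K = 5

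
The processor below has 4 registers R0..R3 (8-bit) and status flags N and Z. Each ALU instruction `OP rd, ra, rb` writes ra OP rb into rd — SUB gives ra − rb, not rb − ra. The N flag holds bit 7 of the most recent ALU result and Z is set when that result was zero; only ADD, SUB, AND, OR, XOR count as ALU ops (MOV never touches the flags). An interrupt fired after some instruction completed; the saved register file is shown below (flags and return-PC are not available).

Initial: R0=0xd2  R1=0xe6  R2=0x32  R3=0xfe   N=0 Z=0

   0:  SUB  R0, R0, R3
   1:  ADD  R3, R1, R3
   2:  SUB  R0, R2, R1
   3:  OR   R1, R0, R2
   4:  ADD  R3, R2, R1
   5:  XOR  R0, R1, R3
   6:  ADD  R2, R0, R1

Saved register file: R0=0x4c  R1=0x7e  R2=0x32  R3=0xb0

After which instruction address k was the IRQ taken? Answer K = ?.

after  0: R0=0xd4 R1=0xe6 R2=0x32 R3=0xfe  N=1 Z=0
after  1: R0=0xd4 R1=0xe6 R2=0x32 R3=0xe4  N=1 Z=0
after  2: R0=0x4c R1=0xe6 R2=0x32 R3=0xe4  N=0 Z=0
after  3: R0=0x4c R1=0x7e R2=0x32 R3=0xe4  N=0 Z=0
after  4: R0=0x4c R1=0x7e R2=0x32 R3=0xb0  N=1 Z=0
-- IRQ taken; context saved, return-PC = 5 --

K = 4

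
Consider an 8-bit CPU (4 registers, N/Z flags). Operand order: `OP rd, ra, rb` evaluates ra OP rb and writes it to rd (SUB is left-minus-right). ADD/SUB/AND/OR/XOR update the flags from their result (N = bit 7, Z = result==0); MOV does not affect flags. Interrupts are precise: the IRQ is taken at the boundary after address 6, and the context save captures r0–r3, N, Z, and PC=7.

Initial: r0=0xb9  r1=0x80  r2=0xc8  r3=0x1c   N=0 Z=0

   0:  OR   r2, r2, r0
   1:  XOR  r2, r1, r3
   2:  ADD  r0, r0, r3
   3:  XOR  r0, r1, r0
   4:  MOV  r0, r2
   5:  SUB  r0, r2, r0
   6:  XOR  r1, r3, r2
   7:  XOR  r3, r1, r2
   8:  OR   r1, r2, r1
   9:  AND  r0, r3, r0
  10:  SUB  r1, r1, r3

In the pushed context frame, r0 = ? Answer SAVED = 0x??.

SAVED = 0x00

after  0: r0=0xb9 r1=0x80 r2=0xf9 r3=0x1c  N=1 Z=0
after  1: r0=0xb9 r1=0x80 r2=0x9c r3=0x1c  N=1 Z=0
after  2: r0=0xd5 r1=0x80 r2=0x9c r3=0x1c  N=1 Z=0
after  3: r0=0x55 r1=0x80 r2=0x9c r3=0x1c  N=0 Z=0
after  4: r0=0x9c r1=0x80 r2=0x9c r3=0x1c  N=0 Z=0
after  5: r0=0x00 r1=0x80 r2=0x9c r3=0x1c  N=0 Z=1
after  6: r0=0x00 r1=0x80 r2=0x9c r3=0x1c  N=1 Z=0
-- IRQ taken; context saved, return-PC = 7 --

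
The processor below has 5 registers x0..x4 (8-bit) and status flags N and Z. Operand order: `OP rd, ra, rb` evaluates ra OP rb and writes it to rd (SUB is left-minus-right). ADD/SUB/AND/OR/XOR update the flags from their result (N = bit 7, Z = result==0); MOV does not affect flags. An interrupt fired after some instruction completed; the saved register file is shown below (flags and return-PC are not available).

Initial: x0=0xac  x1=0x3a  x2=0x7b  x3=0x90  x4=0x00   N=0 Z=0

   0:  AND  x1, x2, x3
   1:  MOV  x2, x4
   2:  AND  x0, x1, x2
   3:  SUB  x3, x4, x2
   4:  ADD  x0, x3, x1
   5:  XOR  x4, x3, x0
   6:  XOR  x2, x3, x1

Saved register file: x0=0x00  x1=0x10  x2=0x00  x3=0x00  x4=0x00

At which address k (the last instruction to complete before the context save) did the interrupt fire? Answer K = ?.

K = 3

after  0: x0=0xac x1=0x10 x2=0x7b x3=0x90 x4=0x00  N=0 Z=0
after  1: x0=0xac x1=0x10 x2=0x00 x3=0x90 x4=0x00  N=0 Z=0
after  2: x0=0x00 x1=0x10 x2=0x00 x3=0x90 x4=0x00  N=0 Z=1
after  3: x0=0x00 x1=0x10 x2=0x00 x3=0x00 x4=0x00  N=0 Z=1
-- IRQ taken; context saved, return-PC = 4 --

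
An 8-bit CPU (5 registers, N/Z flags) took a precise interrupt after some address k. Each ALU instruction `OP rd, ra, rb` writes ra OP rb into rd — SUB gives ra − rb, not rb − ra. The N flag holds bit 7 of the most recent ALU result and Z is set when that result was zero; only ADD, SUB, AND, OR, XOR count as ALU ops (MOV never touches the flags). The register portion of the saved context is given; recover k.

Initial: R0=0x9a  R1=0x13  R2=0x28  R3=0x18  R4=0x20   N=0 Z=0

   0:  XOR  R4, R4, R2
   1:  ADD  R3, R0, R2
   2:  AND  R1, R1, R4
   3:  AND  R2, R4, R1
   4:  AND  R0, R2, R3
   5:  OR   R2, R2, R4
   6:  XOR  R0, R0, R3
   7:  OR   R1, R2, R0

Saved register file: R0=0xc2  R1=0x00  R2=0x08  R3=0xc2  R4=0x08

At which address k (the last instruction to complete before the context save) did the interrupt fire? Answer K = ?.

after  0: R0=0x9a R1=0x13 R2=0x28 R3=0x18 R4=0x08  N=0 Z=0
after  1: R0=0x9a R1=0x13 R2=0x28 R3=0xc2 R4=0x08  N=1 Z=0
after  2: R0=0x9a R1=0x00 R2=0x28 R3=0xc2 R4=0x08  N=0 Z=1
after  3: R0=0x9a R1=0x00 R2=0x00 R3=0xc2 R4=0x08  N=0 Z=1
after  4: R0=0x00 R1=0x00 R2=0x00 R3=0xc2 R4=0x08  N=0 Z=1
after  5: R0=0x00 R1=0x00 R2=0x08 R3=0xc2 R4=0x08  N=0 Z=0
after  6: R0=0xc2 R1=0x00 R2=0x08 R3=0xc2 R4=0x08  N=1 Z=0
-- IRQ taken; context saved, return-PC = 7 --

K = 6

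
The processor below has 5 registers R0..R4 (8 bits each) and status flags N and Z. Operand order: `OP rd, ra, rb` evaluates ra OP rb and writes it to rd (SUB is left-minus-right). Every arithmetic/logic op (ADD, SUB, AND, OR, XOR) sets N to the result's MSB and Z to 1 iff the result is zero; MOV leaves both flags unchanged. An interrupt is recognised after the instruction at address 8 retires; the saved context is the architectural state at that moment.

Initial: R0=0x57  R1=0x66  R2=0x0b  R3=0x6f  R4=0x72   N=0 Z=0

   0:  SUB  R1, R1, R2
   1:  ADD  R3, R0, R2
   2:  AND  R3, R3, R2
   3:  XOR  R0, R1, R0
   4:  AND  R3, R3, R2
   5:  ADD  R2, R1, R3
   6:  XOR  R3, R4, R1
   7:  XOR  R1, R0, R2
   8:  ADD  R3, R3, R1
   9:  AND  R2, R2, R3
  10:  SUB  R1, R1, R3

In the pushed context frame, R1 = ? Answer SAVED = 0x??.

after  0: R0=0x57 R1=0x5b R2=0x0b R3=0x6f R4=0x72  N=0 Z=0
after  1: R0=0x57 R1=0x5b R2=0x0b R3=0x62 R4=0x72  N=0 Z=0
after  2: R0=0x57 R1=0x5b R2=0x0b R3=0x02 R4=0x72  N=0 Z=0
after  3: R0=0x0c R1=0x5b R2=0x0b R3=0x02 R4=0x72  N=0 Z=0
after  4: R0=0x0c R1=0x5b R2=0x0b R3=0x02 R4=0x72  N=0 Z=0
after  5: R0=0x0c R1=0x5b R2=0x5d R3=0x02 R4=0x72  N=0 Z=0
after  6: R0=0x0c R1=0x5b R2=0x5d R3=0x29 R4=0x72  N=0 Z=0
after  7: R0=0x0c R1=0x51 R2=0x5d R3=0x29 R4=0x72  N=0 Z=0
after  8: R0=0x0c R1=0x51 R2=0x5d R3=0x7a R4=0x72  N=0 Z=0
-- IRQ taken; context saved, return-PC = 9 --

SAVED = 0x51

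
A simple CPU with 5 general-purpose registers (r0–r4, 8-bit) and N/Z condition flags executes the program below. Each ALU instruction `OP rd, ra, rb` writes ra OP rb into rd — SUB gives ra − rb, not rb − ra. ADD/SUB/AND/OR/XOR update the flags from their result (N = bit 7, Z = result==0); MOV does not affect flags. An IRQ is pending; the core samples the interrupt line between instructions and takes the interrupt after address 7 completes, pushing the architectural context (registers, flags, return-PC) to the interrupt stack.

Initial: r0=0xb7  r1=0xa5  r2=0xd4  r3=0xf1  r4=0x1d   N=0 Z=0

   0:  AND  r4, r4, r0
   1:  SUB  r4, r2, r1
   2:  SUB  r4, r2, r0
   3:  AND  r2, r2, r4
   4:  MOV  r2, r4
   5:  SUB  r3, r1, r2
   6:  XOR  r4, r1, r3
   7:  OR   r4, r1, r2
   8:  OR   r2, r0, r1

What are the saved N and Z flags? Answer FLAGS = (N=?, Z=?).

after  0: r0=0xb7 r1=0xa5 r2=0xd4 r3=0xf1 r4=0x15  N=0 Z=0
after  1: r0=0xb7 r1=0xa5 r2=0xd4 r3=0xf1 r4=0x2f  N=0 Z=0
after  2: r0=0xb7 r1=0xa5 r2=0xd4 r3=0xf1 r4=0x1d  N=0 Z=0
after  3: r0=0xb7 r1=0xa5 r2=0x14 r3=0xf1 r4=0x1d  N=0 Z=0
after  4: r0=0xb7 r1=0xa5 r2=0x1d r3=0xf1 r4=0x1d  N=0 Z=0
after  5: r0=0xb7 r1=0xa5 r2=0x1d r3=0x88 r4=0x1d  N=1 Z=0
after  6: r0=0xb7 r1=0xa5 r2=0x1d r3=0x88 r4=0x2d  N=0 Z=0
after  7: r0=0xb7 r1=0xa5 r2=0x1d r3=0x88 r4=0xbd  N=1 Z=0
-- IRQ taken; context saved, return-PC = 8 --

FLAGS = (N=1, Z=0)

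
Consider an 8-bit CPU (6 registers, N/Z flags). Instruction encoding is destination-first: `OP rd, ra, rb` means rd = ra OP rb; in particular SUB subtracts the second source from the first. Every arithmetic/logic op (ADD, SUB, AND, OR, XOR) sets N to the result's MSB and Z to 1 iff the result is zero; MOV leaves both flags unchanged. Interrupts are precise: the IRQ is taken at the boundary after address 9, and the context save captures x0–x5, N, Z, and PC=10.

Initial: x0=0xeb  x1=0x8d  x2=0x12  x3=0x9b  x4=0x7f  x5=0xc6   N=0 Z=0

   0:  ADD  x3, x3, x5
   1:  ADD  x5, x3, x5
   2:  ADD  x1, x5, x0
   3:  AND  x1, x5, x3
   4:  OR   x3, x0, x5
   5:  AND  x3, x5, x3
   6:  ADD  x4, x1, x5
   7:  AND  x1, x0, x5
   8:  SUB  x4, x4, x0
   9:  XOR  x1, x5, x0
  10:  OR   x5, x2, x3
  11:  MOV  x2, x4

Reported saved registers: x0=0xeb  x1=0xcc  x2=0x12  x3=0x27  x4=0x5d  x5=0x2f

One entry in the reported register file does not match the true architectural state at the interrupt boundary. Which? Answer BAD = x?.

BAD = x5

after  0: x0=0xeb x1=0x8d x2=0x12 x3=0x61 x4=0x7f x5=0xc6  N=0 Z=0
after  1: x0=0xeb x1=0x8d x2=0x12 x3=0x61 x4=0x7f x5=0x27  N=0 Z=0
after  2: x0=0xeb x1=0x12 x2=0x12 x3=0x61 x4=0x7f x5=0x27  N=0 Z=0
after  3: x0=0xeb x1=0x21 x2=0x12 x3=0x61 x4=0x7f x5=0x27  N=0 Z=0
after  4: x0=0xeb x1=0x21 x2=0x12 x3=0xef x4=0x7f x5=0x27  N=1 Z=0
after  5: x0=0xeb x1=0x21 x2=0x12 x3=0x27 x4=0x7f x5=0x27  N=0 Z=0
after  6: x0=0xeb x1=0x21 x2=0x12 x3=0x27 x4=0x48 x5=0x27  N=0 Z=0
after  7: x0=0xeb x1=0x23 x2=0x12 x3=0x27 x4=0x48 x5=0x27  N=0 Z=0
after  8: x0=0xeb x1=0x23 x2=0x12 x3=0x27 x4=0x5d x5=0x27  N=0 Z=0
after  9: x0=0xeb x1=0xcc x2=0x12 x3=0x27 x4=0x5d x5=0x27  N=1 Z=0
-- IRQ taken; context saved, return-PC = 10 --
mismatch: x5: reported 0x2f vs actual 0x27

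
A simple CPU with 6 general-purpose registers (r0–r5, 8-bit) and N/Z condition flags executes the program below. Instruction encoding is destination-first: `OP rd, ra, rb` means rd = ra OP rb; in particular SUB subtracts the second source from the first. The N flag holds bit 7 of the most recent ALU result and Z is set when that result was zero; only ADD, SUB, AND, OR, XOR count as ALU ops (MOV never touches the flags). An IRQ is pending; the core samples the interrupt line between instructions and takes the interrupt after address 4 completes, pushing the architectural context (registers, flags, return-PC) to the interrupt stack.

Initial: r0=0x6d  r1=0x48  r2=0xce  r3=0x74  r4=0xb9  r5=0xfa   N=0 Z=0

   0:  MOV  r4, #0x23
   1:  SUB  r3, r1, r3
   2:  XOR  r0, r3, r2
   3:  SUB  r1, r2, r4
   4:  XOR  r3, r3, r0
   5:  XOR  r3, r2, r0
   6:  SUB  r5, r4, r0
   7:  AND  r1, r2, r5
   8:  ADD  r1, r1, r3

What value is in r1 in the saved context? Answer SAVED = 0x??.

after  0: r0=0x6d r1=0x48 r2=0xce r3=0x74 r4=0x23 r5=0xfa  N=0 Z=0
after  1: r0=0x6d r1=0x48 r2=0xce r3=0xd4 r4=0x23 r5=0xfa  N=1 Z=0
after  2: r0=0x1a r1=0x48 r2=0xce r3=0xd4 r4=0x23 r5=0xfa  N=0 Z=0
after  3: r0=0x1a r1=0xab r2=0xce r3=0xd4 r4=0x23 r5=0xfa  N=1 Z=0
after  4: r0=0x1a r1=0xab r2=0xce r3=0xce r4=0x23 r5=0xfa  N=1 Z=0
-- IRQ taken; context saved, return-PC = 5 --

SAVED = 0xab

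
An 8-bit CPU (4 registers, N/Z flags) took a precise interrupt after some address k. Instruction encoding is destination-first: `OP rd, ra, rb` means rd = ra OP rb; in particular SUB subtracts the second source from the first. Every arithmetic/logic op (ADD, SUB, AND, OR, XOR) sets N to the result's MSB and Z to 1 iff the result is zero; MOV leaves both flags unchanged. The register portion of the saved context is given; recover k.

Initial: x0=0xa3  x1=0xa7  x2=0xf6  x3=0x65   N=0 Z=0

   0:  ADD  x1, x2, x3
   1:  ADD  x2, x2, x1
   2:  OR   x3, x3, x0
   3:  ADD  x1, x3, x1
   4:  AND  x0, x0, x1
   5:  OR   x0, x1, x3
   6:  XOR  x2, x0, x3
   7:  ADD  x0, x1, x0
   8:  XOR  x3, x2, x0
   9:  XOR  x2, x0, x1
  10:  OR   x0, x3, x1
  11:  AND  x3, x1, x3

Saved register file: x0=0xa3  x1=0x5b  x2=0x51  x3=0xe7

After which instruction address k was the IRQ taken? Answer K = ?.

after  0: x0=0xa3 x1=0x5b x2=0xf6 x3=0x65  N=0 Z=0
after  1: x0=0xa3 x1=0x5b x2=0x51 x3=0x65  N=0 Z=0
after  2: x0=0xa3 x1=0x5b x2=0x51 x3=0xe7  N=1 Z=0
-- IRQ taken; context saved, return-PC = 3 --

K = 2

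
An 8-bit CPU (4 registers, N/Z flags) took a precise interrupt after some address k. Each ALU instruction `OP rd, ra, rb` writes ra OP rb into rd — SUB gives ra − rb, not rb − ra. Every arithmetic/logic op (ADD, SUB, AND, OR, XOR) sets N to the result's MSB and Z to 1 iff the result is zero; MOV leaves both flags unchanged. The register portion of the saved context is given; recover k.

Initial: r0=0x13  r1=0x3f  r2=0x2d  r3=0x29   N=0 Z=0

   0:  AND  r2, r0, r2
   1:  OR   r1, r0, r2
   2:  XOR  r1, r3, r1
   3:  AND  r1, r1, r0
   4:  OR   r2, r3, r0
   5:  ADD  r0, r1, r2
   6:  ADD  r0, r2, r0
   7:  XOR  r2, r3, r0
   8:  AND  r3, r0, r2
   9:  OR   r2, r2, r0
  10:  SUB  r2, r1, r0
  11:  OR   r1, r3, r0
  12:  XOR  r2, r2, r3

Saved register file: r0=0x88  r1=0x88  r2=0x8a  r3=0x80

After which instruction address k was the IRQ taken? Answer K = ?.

K = 11

after  0: r0=0x13 r1=0x3f r2=0x01 r3=0x29  N=0 Z=0
after  1: r0=0x13 r1=0x13 r2=0x01 r3=0x29  N=0 Z=0
after  2: r0=0x13 r1=0x3a r2=0x01 r3=0x29  N=0 Z=0
after  3: r0=0x13 r1=0x12 r2=0x01 r3=0x29  N=0 Z=0
after  4: r0=0x13 r1=0x12 r2=0x3b r3=0x29  N=0 Z=0
after  5: r0=0x4d r1=0x12 r2=0x3b r3=0x29  N=0 Z=0
after  6: r0=0x88 r1=0x12 r2=0x3b r3=0x29  N=1 Z=0
after  7: r0=0x88 r1=0x12 r2=0xa1 r3=0x29  N=1 Z=0
after  8: r0=0x88 r1=0x12 r2=0xa1 r3=0x80  N=1 Z=0
after  9: r0=0x88 r1=0x12 r2=0xa9 r3=0x80  N=1 Z=0
after 10: r0=0x88 r1=0x12 r2=0x8a r3=0x80  N=1 Z=0
after 11: r0=0x88 r1=0x88 r2=0x8a r3=0x80  N=1 Z=0
-- IRQ taken; context saved, return-PC = 12 --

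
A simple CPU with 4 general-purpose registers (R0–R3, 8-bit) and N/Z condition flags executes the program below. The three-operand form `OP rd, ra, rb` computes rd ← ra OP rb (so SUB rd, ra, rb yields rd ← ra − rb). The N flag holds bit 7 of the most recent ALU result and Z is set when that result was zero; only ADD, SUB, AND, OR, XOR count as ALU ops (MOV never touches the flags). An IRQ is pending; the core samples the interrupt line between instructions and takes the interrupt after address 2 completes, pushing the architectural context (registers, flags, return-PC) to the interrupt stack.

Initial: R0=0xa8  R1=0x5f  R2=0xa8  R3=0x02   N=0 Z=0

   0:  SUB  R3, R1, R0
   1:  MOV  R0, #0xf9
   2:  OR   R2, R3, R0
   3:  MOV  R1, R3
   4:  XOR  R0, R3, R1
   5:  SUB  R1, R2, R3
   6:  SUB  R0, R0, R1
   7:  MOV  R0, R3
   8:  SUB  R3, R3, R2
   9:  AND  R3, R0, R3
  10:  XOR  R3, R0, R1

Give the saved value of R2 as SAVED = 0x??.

after  0: R0=0xa8 R1=0x5f R2=0xa8 R3=0xb7  N=1 Z=0
after  1: R0=0xf9 R1=0x5f R2=0xa8 R3=0xb7  N=1 Z=0
after  2: R0=0xf9 R1=0x5f R2=0xff R3=0xb7  N=1 Z=0
-- IRQ taken; context saved, return-PC = 3 --

SAVED = 0xff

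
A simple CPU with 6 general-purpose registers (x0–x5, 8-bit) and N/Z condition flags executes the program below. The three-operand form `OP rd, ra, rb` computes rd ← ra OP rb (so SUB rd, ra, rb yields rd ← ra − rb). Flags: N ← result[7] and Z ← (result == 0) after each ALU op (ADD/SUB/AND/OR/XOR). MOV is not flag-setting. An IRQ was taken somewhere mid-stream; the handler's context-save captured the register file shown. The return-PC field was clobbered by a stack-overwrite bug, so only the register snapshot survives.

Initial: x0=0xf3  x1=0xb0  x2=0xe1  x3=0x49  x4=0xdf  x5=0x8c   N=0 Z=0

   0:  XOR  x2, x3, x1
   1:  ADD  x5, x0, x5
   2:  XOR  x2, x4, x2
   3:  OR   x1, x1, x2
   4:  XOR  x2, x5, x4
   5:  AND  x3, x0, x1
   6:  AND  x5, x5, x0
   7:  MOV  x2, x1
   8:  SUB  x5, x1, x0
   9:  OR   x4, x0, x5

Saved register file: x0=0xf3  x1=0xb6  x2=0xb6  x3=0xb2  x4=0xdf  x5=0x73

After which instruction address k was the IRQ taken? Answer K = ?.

after  0: x0=0xf3 x1=0xb0 x2=0xf9 x3=0x49 x4=0xdf x5=0x8c  N=1 Z=0
after  1: x0=0xf3 x1=0xb0 x2=0xf9 x3=0x49 x4=0xdf x5=0x7f  N=0 Z=0
after  2: x0=0xf3 x1=0xb0 x2=0x26 x3=0x49 x4=0xdf x5=0x7f  N=0 Z=0
after  3: x0=0xf3 x1=0xb6 x2=0x26 x3=0x49 x4=0xdf x5=0x7f  N=1 Z=0
after  4: x0=0xf3 x1=0xb6 x2=0xa0 x3=0x49 x4=0xdf x5=0x7f  N=1 Z=0
after  5: x0=0xf3 x1=0xb6 x2=0xa0 x3=0xb2 x4=0xdf x5=0x7f  N=1 Z=0
after  6: x0=0xf3 x1=0xb6 x2=0xa0 x3=0xb2 x4=0xdf x5=0x73  N=0 Z=0
after  7: x0=0xf3 x1=0xb6 x2=0xb6 x3=0xb2 x4=0xdf x5=0x73  N=0 Z=0
-- IRQ taken; context saved, return-PC = 8 --

K = 7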